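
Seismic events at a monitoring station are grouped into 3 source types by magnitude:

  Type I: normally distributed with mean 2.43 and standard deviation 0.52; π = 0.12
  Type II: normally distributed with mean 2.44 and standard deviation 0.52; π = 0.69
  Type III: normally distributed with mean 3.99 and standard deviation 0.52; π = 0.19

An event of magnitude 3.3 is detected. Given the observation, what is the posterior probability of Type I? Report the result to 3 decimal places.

0.104

Posterior ∝ prior × likelihood, so P(k | x) ∝ π_k f_k(x); normalise over all components.
Evaluate each component's likelihood at the observed value:
  f_I = 0.189265
  f_II = 0.195418
  f_III = 0.318105
Multiply by the mixture weights:
  π_I·f_I = 0.12 × 0.189265 = 0.0227118
  π_II·f_II = 0.69 × 0.195418 = 0.134838
  π_III·f_III = 0.19 × 0.318105 = 0.0604399
Normaliser: 0.0227118 + 0.134838 + 0.0604399 = 0.21799
P(Type I | data) ≈ 0.104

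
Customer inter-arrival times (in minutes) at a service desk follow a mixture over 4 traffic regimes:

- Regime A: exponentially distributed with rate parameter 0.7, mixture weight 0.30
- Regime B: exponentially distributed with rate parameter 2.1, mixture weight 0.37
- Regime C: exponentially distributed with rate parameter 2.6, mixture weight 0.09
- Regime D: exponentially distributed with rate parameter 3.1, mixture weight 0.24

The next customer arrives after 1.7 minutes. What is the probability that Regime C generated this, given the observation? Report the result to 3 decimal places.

0.030

Posterior ∝ prior × likelihood, so P(k | x) ∝ π_k f_k(x); normalise over all components.
Exponential densities:
  L_A = 0.7·e^(−0.7·1.7) = 0.7·e^(−1.1900) = 0.212955
  L_B = 2.1·e^(−2.1·1.7) = 2.1·e^(−3.5700) = 0.0591273
  L_C = 2.6·e^(−2.6·1.7) = 2.6·e^(−4.4200) = 0.031289
  L_D = 3.1·e^(−3.1·1.7) = 3.1·e^(−5.2700) = 0.0159452
Unnormalised posteriors:
  π_A·L_A = 0.30 × 0.212955 = 0.0638865
  π_B·L_B = 0.37 × 0.0591273 = 0.0218771
  π_C·L_C = 0.09 × 0.031289 = 0.00281601
  π_D·L_D = 0.24 × 0.0159452 = 0.00382685
Normaliser: 0.0638865 + 0.0218771 + 0.00281601 + 0.00382685 = 0.0924064
Responsibility of Regime C: 0.00281601 / 0.0924064 ≈ 0.030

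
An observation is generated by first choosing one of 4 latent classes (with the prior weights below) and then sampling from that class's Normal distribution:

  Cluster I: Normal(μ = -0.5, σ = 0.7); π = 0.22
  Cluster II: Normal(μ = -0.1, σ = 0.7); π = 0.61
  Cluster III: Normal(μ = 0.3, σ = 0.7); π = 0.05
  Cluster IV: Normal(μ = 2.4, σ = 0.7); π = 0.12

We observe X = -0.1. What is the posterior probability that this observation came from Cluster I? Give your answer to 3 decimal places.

P(component k | x) = π_k·f_k(x) / marginal(x), where marginal(x) = Σ_j π_j·f_j(x).
Evaluate each component's likelihood at the observed value:
  p_I = (1/(0.7·√(2π)))·exp(−(-0.1−-0.5)²/(2·0.7²)) = 0.569918·exp(-0.16327) = 0.484068
  p_II = (1/(0.7·√(2π)))·exp(−(-0.1−-0.1)²/(2·0.7²)) = 0.569918·exp(-0.00000) = 0.569918
  p_III = (1/(0.7·√(2π)))·exp(−(-0.1−0.3)²/(2·0.7²)) = 0.569918·exp(-0.16327) = 0.484068
  p_IV = (1/(0.7·√(2π)))·exp(−(-0.1−2.4)²/(2·0.7²)) = 0.569918·exp(-6.37755) = 0.000968449
Unnormalised posteriors:
  π_I·p_I = 0.22 × 0.484068 = 0.106495
  π_II·p_II = 0.61 × 0.569918 = 0.34765
  π_III·p_III = 0.05 × 0.484068 = 0.0242034
  π_IV·p_IV = 0.12 × 0.000968449 = 0.000116214
Marginal: 0.106495 + 0.34765 + 0.0242034 + 0.000116214 = 0.478464
P(Cluster I | x) = 0.106495 / 0.478464 ≈ 0.223

0.223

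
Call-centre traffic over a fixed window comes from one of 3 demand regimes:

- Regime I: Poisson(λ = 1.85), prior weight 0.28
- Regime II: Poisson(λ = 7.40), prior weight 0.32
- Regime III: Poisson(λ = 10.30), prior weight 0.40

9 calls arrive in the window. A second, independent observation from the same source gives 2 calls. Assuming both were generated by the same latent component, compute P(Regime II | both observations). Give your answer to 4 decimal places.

By Bayes' theorem, P(k | x) = π_k f_k(x) / Σ_j π_j f_j(x).
Since both observations come from the same component, the likelihood for component k is f_k(x₁)·f_k(x₂).
  L_I = [0.000109986] × [0.269072] = 2.95942e-05
  L_II = [0.112084] × [0.0167361] = 0.00187585
  L_III = [0.120931] × [0.00178407] = 0.00021575
Multiply by the mixture weights:
  π_I·L_I = 0.28 × 2.95942e-05 = 8.28637e-06
  π_II·L_II = 0.32 × 0.00187585 = 0.000600271
  π_III·L_III = 0.40 × 0.00021575 = 8.62999e-05
Denominator: 8.28637e-06 + 0.000600271 + 8.62999e-05 = 0.000694857
P(Regime II | data) = 0.000600271 / 0.000694857 ≈ 0.8639

0.8639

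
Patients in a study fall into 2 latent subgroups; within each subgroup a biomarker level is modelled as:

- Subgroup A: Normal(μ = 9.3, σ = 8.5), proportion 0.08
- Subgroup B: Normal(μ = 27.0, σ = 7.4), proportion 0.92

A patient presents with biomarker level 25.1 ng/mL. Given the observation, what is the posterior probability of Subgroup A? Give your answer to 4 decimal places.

0.0137

By Bayes' theorem, P(k | x) = π_k f_k(x) / Σ_j π_j f_j(x).
Component likelihoods at x = 25.1 ng/mL:
  f_A = (1/(8.5·√(2π)))·exp(−(25.1−9.3)²/(2·8.5²)) = 0.046934·exp(-1.72761) = 0.00834062
  f_B = (1/(7.4·√(2π)))·exp(−(25.1−27.0)²/(2·7.4²)) = 0.053911·exp(-0.03296) = 0.0521631
Weight by the priors:
  π_A·f_A = 0.08 × 0.00834062 = 0.00066725
  π_B·f_B = 0.92 × 0.0521631 = 0.04799
Sum: 0.00066725 + 0.04799 = 0.0486573
P(Subgroup A | data) ≈ 0.0137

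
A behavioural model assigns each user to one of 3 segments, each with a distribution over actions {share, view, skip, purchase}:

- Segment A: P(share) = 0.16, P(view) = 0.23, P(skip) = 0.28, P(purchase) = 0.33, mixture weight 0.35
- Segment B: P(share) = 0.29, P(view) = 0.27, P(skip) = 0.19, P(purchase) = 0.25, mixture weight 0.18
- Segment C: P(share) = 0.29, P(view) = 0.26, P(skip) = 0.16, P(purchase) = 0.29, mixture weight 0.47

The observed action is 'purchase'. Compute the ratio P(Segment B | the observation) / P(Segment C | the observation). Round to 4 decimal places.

0.3302

Posterior odds = (w_i f_i(x)) / (w_j f_j(x)); the normalising sum cancels.
Evaluate each component's likelihood at the observed value:
  f_A = P(purchase | comp) = 0.33
  f_B = P(purchase | comp) = 0.25
  f_C = P(purchase | comp) = 0.29
Posterior odds = (w_B·f_B) / (w_C·f_C) = (0.18·0.25) / (0.47·0.29) = 0.045 / 0.1363 ≈ 0.3302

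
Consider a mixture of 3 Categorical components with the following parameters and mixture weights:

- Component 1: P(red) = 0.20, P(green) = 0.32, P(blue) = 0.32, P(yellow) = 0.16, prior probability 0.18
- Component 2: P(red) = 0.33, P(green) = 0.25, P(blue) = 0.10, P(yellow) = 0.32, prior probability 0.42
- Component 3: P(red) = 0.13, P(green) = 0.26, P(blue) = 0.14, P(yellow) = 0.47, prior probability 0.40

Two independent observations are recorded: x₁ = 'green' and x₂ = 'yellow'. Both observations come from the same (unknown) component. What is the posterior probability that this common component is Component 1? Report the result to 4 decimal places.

0.1005

P(component k | x) = w_k·f_k(x) / marginal(x), where marginal(x) = Σ_j w_j·f_j(x).
Since both observations come from the same component, the likelihood for component k is f_k(x₁)·f_k(x₂).
  L_1 = [P(green | comp) = 0.32] × [0.16] = 0.0512
  L_2 = [P(green | comp) = 0.25] × [0.32] = 0.08
  L_3 = [P(green | comp) = 0.26] × [0.47] = 0.1222
Prior × likelihood for each component:
  w_1·L_1 = 0.18 × 0.0512 = 0.009216
  w_2·L_2 = 0.42 × 0.08 = 0.0336
  w_3·L_3 = 0.40 × 0.1222 = 0.04888
Normaliser: 0.009216 + 0.0336 + 0.04888 = 0.091696
So the posterior for Component 1 is 0.009216 / 0.091696 ≈ 0.1005.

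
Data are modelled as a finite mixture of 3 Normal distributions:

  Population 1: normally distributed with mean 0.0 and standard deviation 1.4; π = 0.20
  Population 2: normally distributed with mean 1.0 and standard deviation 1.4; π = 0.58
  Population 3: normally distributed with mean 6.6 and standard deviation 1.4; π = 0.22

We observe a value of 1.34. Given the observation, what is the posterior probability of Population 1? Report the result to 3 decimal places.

0.183

Posterior ∝ prior × likelihood, so P(k | x) ∝ π_k f_k(x); normalise over all components.
Component likelihoods at x = 1.34:
  p_1 = 0.180239
  p_2 = 0.276678
  p_3 = 0.000245191
Unnormalised posteriors:
  π_1·p_1 = 0.20 × 0.180239 = 0.0360478
  π_2·p_2 = 0.58 × 0.276678 = 0.160473
  π_3·p_3 = 0.22 × 0.000245191 = 5.39421e-05
Evidence: 0.0360478 + 0.160473 + 5.39421e-05 = 0.196575
P(Population 1 | the observation) = 0.0360478 / 0.196575 ≈ 0.183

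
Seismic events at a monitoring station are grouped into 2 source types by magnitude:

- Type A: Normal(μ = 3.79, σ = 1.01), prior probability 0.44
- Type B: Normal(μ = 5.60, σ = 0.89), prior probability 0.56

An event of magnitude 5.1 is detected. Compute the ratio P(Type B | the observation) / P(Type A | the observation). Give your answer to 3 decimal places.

2.860

Only the two components matter; the odds are (w_i f_i(x)) / (w_j f_j(x)).
Component likelihoods at x = 5.1:
  f_A = 0.170328
  f_B = 0.382811
Odds = (0.56/0.44) × (0.382811/0.170328) = 1.27273 × 2.2475 ≈ 2.860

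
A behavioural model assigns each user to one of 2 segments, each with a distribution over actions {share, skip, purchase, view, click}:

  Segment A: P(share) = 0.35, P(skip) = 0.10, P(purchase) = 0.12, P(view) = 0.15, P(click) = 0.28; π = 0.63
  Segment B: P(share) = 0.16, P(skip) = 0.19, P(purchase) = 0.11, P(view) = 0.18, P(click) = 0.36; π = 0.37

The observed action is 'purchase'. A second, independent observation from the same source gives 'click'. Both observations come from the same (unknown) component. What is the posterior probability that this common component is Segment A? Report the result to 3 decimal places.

Posterior ∝ prior × likelihood, so P(k | x) ∝ π_k f_k(x); normalise over all components.
Since both observations come from the same component, the likelihood for component k is f_k(x₁)·f_k(x₂).
  p_A = [P(purchase | comp) = 0.12] × [0.28] = 0.0336
  p_B = [P(purchase | comp) = 0.11] × [0.36] = 0.0396
Weight by the priors:
  π_A·p_A = 0.63 × 0.0336 = 0.021168
  π_B·p_B = 0.37 × 0.0396 = 0.014652
Sum: 0.021168 + 0.014652 = 0.03582
P(Segment A | x₁,x₂) ≈ 0.591

0.591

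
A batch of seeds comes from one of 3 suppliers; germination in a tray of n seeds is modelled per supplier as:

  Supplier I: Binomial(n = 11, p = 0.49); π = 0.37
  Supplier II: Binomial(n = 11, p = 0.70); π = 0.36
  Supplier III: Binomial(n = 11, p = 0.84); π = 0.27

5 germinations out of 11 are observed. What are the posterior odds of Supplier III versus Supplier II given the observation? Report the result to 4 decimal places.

0.0429

Only the two components matter; the odds are (w_i f_i(x)) / (w_j f_j(x)).
Component likelihoods at x = 5 germinations out of 11:
  L_I = 0.229638
  L_II = 0.0566056
  L_III = 0.00324159
0.00087523 / 0.020378 ≈ 0.0429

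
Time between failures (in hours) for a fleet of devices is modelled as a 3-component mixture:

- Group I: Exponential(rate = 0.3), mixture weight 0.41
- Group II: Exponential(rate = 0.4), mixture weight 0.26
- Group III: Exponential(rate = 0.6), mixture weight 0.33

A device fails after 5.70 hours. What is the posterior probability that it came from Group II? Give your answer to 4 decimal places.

0.2703

Apply Bayes' rule: the posterior for each component is proportional to its prior times its likelihood at x.
Component likelihoods at x = 5.70 hours:
  f_I = 0.3·e^(−0.3·5.70) = 0.3·e^(−1.7100) = 0.0542597
  f_II = 0.4·e^(−0.4·5.70) = 0.4·e^(−2.2800) = 0.0409137
  f_III = 0.6·e^(−0.6·5.70) = 0.6·e^(−3.4200) = 0.0196275
Multiply by the mixture weights:
  π_I·f_I = 0.41 × 0.0542597 = 0.0222465
  π_II·f_II = 0.26 × 0.0409137 = 0.0106376
  π_III·f_III = 0.33 × 0.0196275 = 0.00647706
Denominator: 0.0222465 + 0.0106376 + 0.00647706 = 0.0393611
P(Group II | x) ≈ 0.2703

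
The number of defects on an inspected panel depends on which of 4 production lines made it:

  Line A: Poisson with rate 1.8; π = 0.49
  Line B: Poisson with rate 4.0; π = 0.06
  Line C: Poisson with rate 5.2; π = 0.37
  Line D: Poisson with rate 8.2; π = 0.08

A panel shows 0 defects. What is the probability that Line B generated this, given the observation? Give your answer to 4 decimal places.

By Bayes' theorem, P(k | x) = π_k f_k(x) / Σ_j π_j f_j(x).
Component likelihoods at x = 0 defects:
  L_A = e^(−1.8)·1.8^0/0! = 0.165299
  L_B = e^(−4.0)·4.0^0/0! = 0.0183156
  L_C = e^(−5.2)·5.2^0/0! = 0.00551656
  L_D = e^(−8.2)·8.2^0/0! = 0.000274654
Multiply by the mixture weights:
  π_A·L_A = 0.49 × 0.165299 = 0.0809965
  π_B·L_B = 0.06 × 0.0183156 = 0.00109894
  π_C·L_C = 0.37 × 0.00551656 = 0.00204113
  π_D·L_D = 0.08 × 0.000274654 = 2.19723e-05
Marginal: 0.0809965 + 0.00109894 + 0.00204113 + 2.19723e-05 = 0.0841585
Responsibility of Line B: 0.00109894 / 0.0841585 ≈ 0.0131

0.0131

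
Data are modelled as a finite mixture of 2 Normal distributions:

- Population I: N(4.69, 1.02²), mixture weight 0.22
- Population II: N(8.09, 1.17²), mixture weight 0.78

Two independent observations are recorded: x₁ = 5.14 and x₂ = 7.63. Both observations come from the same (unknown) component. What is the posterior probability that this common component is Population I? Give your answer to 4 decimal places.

0.1206

P(component k | x) = π_k·f_k(x) / marginal(x), where marginal(x) = Σ_j π_j·f_j(x).
Since both observations come from the same component, the likelihood for component k is f_k(x₁)·f_k(x₂).
  f_I = [0.35485] × [0.00614129] = 0.00217924
  f_II = [0.0141989] × [0.315615] = 0.0044814
Multiply by the mixture weights:
  π_I·f_I = 0.22 × 0.00217924 = 0.000479432
  π_II·f_II = 0.78 × 0.0044814 = 0.00349549
Sum: 0.000479432 + 0.00349549 = 0.00397492
Responsibility of Population I: 0.000479432 / 0.00397492 ≈ 0.1206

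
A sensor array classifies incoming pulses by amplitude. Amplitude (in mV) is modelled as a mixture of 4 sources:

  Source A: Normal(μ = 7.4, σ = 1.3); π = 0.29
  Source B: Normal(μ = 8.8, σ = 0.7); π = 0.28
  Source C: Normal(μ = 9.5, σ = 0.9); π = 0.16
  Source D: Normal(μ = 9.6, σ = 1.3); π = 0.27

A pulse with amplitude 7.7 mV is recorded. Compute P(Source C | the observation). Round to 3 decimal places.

Posterior ∝ prior × likelihood, so P(k | x) ∝ P(Z=k) f_k(x); normalise over all components.
Evaluate each component's likelihood at the observed value:
  f_A = (1/(1.3·√(2π)))·exp(−(7.7−7.4)²/(2·1.3²)) = 0.306879·exp(-0.02663) = 0.298815
  f_B = (1/(0.7·√(2π)))·exp(−(7.7−8.8)²/(2·0.7²)) = 0.569918·exp(-1.23469) = 0.165803
  f_C = (1/(0.9·√(2π)))·exp(−(7.7−9.5)²/(2·0.9²)) = 0.443269·exp(-2.00000) = 0.05999
  f_D = (1/(1.3·√(2π)))·exp(−(7.7−9.6)²/(2·1.3²)) = 0.306879·exp(-1.06805) = 0.105468
Prior × likelihood for each component:
  P(Z=A)·f_A = 0.29 × 0.298815 = 0.0866564
  P(Z=B)·f_B = 0.28 × 0.165803 = 0.0464247
  P(Z=C)·f_C = 0.16 × 0.05999 = 0.00959839
  P(Z=D)·f_D = 0.27 × 0.105468 = 0.0284763
Marginal: 0.0866564 + 0.0464247 + 0.00959839 + 0.0284763 = 0.171156
P(Source C | data) = 0.00959839 / 0.171156 ≈ 0.056

0.056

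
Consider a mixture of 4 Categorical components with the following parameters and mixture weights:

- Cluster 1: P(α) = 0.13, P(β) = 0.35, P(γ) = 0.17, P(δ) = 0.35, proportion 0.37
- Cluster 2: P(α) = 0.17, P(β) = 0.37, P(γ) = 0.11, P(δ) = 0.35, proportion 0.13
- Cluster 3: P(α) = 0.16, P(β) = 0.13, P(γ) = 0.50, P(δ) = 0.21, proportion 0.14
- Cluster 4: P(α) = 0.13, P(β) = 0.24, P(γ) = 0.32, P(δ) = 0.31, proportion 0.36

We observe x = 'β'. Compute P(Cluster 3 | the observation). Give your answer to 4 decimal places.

0.0645

Apply Bayes' rule: the posterior for each component is proportional to its prior times its likelihood at x.
Evaluate each component's likelihood at the observed value:
  p_1 = P(β | comp) = 0.35
  p_2 = P(β | comp) = 0.37
  p_3 = P(β | comp) = 0.13
  p_4 = P(β | comp) = 0.24
Unnormalised posteriors:
  P(Z=1)·p_1 = 0.37 × 0.35 = 0.1295
  P(Z=2)·p_2 = 0.13 × 0.37 = 0.0481
  P(Z=3)·p_3 = 0.14 × 0.13 = 0.0182
  P(Z=4)·p_4 = 0.36 × 0.24 = 0.0864
Denominator: 0.1295 + 0.0481 + 0.0182 + 0.0864 = 0.2822
P(Cluster 3 | the observation) ≈ 0.0645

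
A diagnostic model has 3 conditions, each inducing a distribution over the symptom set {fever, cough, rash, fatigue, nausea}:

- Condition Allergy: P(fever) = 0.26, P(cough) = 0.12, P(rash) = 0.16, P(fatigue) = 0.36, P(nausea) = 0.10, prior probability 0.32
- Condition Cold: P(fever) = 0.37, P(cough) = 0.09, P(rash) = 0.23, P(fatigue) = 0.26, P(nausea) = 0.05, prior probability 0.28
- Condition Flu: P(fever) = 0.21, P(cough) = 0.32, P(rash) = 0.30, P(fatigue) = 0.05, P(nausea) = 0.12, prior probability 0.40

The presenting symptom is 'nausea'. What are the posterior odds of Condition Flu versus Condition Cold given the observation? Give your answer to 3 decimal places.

3.429

Posterior odds = (w_i f_i(x)) / (w_j f_j(x)); the normalising sum cancels.
Component likelihoods at x = 'nausea':
  f_Allergy = 0.1
  f_Cold = 0.05
  f_Flu = 0.12
Posterior odds = (w_Flu·f_Flu) / (w_Cold·f_Cold) = (0.40·0.12) / (0.28·0.05) = 0.048 / 0.014 ≈ 3.429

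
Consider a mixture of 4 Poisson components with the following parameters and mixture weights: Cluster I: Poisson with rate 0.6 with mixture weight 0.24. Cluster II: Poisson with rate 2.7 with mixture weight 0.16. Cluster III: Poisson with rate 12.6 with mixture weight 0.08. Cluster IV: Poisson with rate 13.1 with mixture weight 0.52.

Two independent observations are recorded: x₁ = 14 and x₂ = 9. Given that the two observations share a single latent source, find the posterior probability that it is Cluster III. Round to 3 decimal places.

Posterior ∝ prior × likelihood, so P(k | x) ∝ π_k f_k(x); normalise over all components.
Since both observations come from the same component, the likelihood for component k is f_k(x₁)·f_k(x₂).
  p_I = [4.93324e-15] × [1.52413e-08] = 7.51889e-23
  p_II = [8.43508e-07] × [0.00141226] = 1.19126e-09
  p_III = [0.0983261] × [0.0743809] = 0.00731358
  p_IV = [0.102833] × [0.0640355] = 0.00658496
Prior × likelihood for each component:
  π_I·p_I = 0.24 × 7.51889e-23 = 1.80453e-23
  π_II·p_II = 0.16 × 1.19126e-09 = 1.90601e-10
  π_III·p_III = 0.08 × 0.00731358 = 0.000585087
  π_IV·p_IV = 0.52 × 0.00658496 = 0.00342418
Evidence: 1.80453e-23 + 1.90601e-10 + 0.000585087 + 0.00342418 = 0.00400926
So the posterior for Cluster III is 0.000585087 / 0.00400926 ≈ 0.146.

0.146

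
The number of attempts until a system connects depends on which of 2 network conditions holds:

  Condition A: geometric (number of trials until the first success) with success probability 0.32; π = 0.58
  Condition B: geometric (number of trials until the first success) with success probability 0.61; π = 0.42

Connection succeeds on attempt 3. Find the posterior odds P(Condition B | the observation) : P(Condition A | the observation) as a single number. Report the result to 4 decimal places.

Only the two components matter; the odds are (P(Z=i) f_i(x)) / (P(Z=j) f_j(x)).
Component likelihoods at x = 3:
  f_A = 0.32·(1−0.32)^2 = 0.32·0.4624 = 0.147968
  f_B = 0.61·(1−0.61)^2 = 0.61·0.1521 = 0.092781
Odds = (0.42/0.58) × (0.092781/0.147968) = 0.724138 × 0.627034 ≈ 0.4541

0.4541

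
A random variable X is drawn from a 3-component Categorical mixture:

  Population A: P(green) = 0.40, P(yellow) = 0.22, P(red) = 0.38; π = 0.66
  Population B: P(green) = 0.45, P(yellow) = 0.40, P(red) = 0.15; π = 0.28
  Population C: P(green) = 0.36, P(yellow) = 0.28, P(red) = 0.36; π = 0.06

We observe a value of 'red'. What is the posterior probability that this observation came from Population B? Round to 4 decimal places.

Apply Bayes' rule: the posterior for each component is proportional to its prior times its likelihood at x.
Evaluate each component's likelihood at the observed value:
  p_A = P(red | comp) = 0.38
  p_B = P(red | comp) = 0.15
  p_C = P(red | comp) = 0.36
Prior × likelihood for each component:
  w_A·p_A = 0.66 × 0.38 = 0.2508
  w_B·p_B = 0.28 × 0.15 = 0.042
  w_C·p_C = 0.06 × 0.36 = 0.0216
Marginal: 0.2508 + 0.042 + 0.0216 = 0.3144
So the posterior for Population B is 0.042 / 0.3144 ≈ 0.1336.

0.1336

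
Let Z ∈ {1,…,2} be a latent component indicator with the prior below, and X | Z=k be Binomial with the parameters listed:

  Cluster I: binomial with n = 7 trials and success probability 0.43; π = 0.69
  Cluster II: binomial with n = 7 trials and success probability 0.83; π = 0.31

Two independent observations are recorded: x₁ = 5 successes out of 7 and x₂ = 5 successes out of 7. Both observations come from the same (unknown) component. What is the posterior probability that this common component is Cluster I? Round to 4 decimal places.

P(component k | x) = w_k·f_k(x) / marginal(x), where marginal(x) = Σ_j w_j·f_j(x).
Since both observations come from the same component, the likelihood for component k is f_k(x₁)·f_k(x₂).
  p_I = [0.100302] × [0.100302] = 0.0100606
  p_II = [0.23906] × [0.23906] = 0.0571499
Prior × likelihood for each component:
  w_I·p_I = 0.69 × 0.0100606 = 0.00694179
  w_II·p_II = 0.31 × 0.0571499 = 0.0177165
Normaliser: 0.00694179 + 0.0177165 = 0.0246583
P(Cluster I | x₁, x₂) = 0.00694179 / 0.0246583 ≈ 0.2815

0.2815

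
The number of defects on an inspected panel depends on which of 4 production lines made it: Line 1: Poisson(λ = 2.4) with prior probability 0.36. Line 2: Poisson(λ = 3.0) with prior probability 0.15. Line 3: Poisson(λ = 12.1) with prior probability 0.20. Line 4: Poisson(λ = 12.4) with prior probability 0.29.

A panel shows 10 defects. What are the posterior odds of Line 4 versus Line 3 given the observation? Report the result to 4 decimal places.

1.3723

Since P(k|x) ∝ π_k f_k(x), the posterior odds are π_i f_i(x) / (π_j f_j(x)).
Evaluate each component's likelihood at the observed value:
  f_1 = e^(−2.4)·2.4^10/10! = 0.000158505
  f_2 = e^(−3.0)·3.0^10/10! = 0.000810151
  f_3 = e^(−12.1)·12.1^10/10! = 0.103069
  f_4 = e^(−12.4)·12.4^10/10! = 0.0975444
Posterior odds = (π_4·f_4) / (π_3·f_3) = (0.29·0.0975444) / (0.20·0.103069) = 0.0282879 / 0.0206138 ≈ 1.3723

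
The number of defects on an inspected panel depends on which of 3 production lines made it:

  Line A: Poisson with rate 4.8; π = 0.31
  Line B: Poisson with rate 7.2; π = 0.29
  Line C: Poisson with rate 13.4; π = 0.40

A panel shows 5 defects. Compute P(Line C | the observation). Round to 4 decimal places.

0.0239

Apply Bayes' rule: the posterior for each component is proportional to its prior times its likelihood at x.
Evaluate each component's likelihood at the observed value:
  p_A = 0.174748
  p_B = 0.120382
  p_C = 0.00545502
Multiply by the mixture weights:
  π_A·p_A = 0.31 × 0.174748 = 0.0541718
  π_B·p_B = 0.29 × 0.120382 = 0.0349107
  π_C·p_C = 0.40 × 0.00545502 = 0.00218201
Sum: 0.0541718 + 0.0349107 + 0.00218201 = 0.0912645
So the posterior for Line C is 0.00218201 / 0.0912645 ≈ 0.0239.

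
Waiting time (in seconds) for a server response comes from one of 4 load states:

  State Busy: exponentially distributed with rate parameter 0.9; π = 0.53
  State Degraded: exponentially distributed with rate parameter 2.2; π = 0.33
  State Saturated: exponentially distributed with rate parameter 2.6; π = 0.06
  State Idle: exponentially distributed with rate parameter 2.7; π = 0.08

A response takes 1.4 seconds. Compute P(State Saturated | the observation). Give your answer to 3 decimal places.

0.023

The responsibility of component k is w_k f_k(x) divided by Σ_j w_j f_j(x).
Evaluate each component's likelihood at the observed value:
  f_Busy = 0.9·e^(−0.9·1.4) = 0.9·e^(−1.2600) = 0.255289
  f_Degraded = 2.2·e^(−2.2·1.4) = 2.2·e^(−3.0800) = 0.10111
  f_Saturated = 2.6·e^(−2.6·1.4) = 2.6·e^(−3.6400) = 0.0682561
  f_Idle = 2.7·e^(−2.7·1.4) = 2.7·e^(−3.7800) = 0.0616213
Multiply by the mixture weights:
  w_Busy·f_Busy = 0.53 × 0.255289 = 0.135303
  w_Degraded·f_Degraded = 0.33 × 0.10111 = 0.0333664
  w_Saturated·f_Saturated = 0.06 × 0.0682561 = 0.00409537
  w_Idle·f_Idle = 0.08 × 0.0616213 = 0.0049297
Normaliser: 0.135303 + 0.0333664 + 0.00409537 + 0.0049297 = 0.177694
P(State Saturated | 1.4 seconds) = 0.00409537 / 0.177694 ≈ 0.023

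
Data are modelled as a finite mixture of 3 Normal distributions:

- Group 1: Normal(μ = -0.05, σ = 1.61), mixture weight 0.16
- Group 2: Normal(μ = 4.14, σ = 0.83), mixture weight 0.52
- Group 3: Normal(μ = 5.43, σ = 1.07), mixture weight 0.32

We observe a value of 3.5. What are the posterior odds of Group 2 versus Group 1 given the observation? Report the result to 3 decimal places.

Only the two components matter; the odds are (P(Z=i) f_i(x)) / (P(Z=j) f_j(x)).
Normal densities:
  L_1 = (1/(1.61·√(2π)))·exp(−(3.5−-0.05)²/(2·1.61²)) = 0.247790·exp(-2.43094) = 0.0217941
  L_2 = (1/(0.83·√(2π)))·exp(−(3.5−4.14)²/(2·0.83²)) = 0.480653·exp(-0.29729) = 0.357045
  L_3 = (1/(1.07·√(2π)))·exp(−(3.5−5.43)²/(2·1.07²)) = 0.372843·exp(-1.62674) = 0.0732899
Posterior odds = (P(Z=2)·L_2) / (P(Z=1)·L_1) = (0.52·0.357045) / (0.16·0.0217941) = 0.185663 / 0.00348705 ≈ 53.244

53.244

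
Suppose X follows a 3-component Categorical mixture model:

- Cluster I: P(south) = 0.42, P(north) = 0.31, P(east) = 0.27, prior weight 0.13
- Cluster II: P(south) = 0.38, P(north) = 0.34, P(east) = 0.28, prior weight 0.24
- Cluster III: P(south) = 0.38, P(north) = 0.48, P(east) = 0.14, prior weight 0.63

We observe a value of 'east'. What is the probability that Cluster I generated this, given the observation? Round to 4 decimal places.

Posterior ∝ prior × likelihood, so P(k | x) ∝ π_k f_k(x); normalise over all components.
Categorical probabilities:
  p_I = 0.27
  p_II = 0.28
  p_III = 0.14
Prior × likelihood for each component:
  π_I·p_I = 0.13 × 0.27 = 0.0351
  π_II·p_II = 0.24 × 0.28 = 0.0672
  π_III·p_III = 0.63 × 0.14 = 0.0882
Marginal: 0.0351 + 0.0672 + 0.0882 = 0.1905
Responsibility of Cluster I: 0.0351 / 0.1905 ≈ 0.1843

0.1843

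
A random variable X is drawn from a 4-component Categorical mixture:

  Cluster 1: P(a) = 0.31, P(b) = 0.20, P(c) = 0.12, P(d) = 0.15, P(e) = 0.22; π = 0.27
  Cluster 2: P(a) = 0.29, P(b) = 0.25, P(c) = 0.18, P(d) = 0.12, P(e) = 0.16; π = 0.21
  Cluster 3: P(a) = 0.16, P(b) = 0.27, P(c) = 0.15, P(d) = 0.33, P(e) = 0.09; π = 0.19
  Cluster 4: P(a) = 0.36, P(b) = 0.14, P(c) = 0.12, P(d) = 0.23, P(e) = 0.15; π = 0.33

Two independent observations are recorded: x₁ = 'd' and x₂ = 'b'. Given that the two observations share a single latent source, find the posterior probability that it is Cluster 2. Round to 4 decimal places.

0.1502

By Bayes' theorem, P(k | x) = π_k f_k(x) / Σ_j π_j f_j(x).
Since both observations come from the same component, the likelihood for component k is f_k(x₁)·f_k(x₂).
  L_1 = [0.15] × [0.2] = 0.03
  L_2 = [0.12] × [0.25] = 0.03
  L_3 = [0.33] × [0.27] = 0.0891
  L_4 = [0.23] × [0.14] = 0.0322
Unnormalised posteriors:
  π_1·L_1 = 0.27 × 0.03 = 0.0081
  π_2·L_2 = 0.21 × 0.03 = 0.0063
  π_3·L_3 = 0.19 × 0.0891 = 0.016929
  π_4·L_4 = 0.33 × 0.0322 = 0.010626
Sum: 0.0081 + 0.0063 + 0.016929 + 0.010626 = 0.041955
Responsibility of Cluster 2: 0.0063 / 0.041955 ≈ 0.1502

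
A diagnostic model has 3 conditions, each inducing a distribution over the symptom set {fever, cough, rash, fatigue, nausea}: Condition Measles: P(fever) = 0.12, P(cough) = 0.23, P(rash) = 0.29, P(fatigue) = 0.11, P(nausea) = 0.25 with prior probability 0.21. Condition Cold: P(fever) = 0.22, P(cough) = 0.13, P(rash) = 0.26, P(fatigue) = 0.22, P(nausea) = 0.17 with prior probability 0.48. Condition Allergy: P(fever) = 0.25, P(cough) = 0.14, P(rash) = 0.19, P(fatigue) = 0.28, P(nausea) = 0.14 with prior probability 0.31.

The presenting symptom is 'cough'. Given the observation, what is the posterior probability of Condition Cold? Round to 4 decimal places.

The responsibility of component k is P(Z=k) f_k(x) divided by Σ_j P(Z=j) f_j(x).
Evaluate each component's likelihood at the observed value:
  f_Measles = P(cough | comp) = 0.23
  f_Cold = P(cough | comp) = 0.13
  f_Allergy = P(cough | comp) = 0.14
Unnormalised posteriors:
  P(Z=Measles)·f_Measles = 0.21 × 0.23 = 0.0483
  P(Z=Cold)·f_Cold = 0.48 × 0.13 = 0.0624
  P(Z=Allergy)·f_Allergy = 0.31 × 0.14 = 0.0434
Marginal: 0.0483 + 0.0624 + 0.0434 = 0.1541
P(Condition Cold | 'cough') ≈ 0.4049

0.4049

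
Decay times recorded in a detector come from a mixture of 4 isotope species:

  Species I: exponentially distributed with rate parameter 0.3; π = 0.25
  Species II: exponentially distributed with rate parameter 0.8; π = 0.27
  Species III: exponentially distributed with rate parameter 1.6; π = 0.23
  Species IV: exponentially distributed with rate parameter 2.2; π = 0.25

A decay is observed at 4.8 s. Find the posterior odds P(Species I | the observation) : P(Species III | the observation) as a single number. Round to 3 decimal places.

104.523

Only the two components matter; the odds are (w_i f_i(x)) / (w_j f_j(x)).
Exponential densities:
  f_I = 0.3·e^(−0.3·4.8) = 0.3·e^(−1.4400) = 0.0710783
  f_II = 0.8·e^(−0.8·4.8) = 0.8·e^(−3.8400) = 0.0171949
  f_III = 1.6·e^(−1.6·4.8) = 1.6·e^(−7.6800) = 0.00073916
  f_IV = 2.2·e^(−2.2·4.8) = 2.2·e^(−10.5600) = 5.70523e-05
Posterior odds = (w_I·f_I) / (w_III·f_III) = (0.25·0.0710783) / (0.23·0.00073916) = 0.0177696 / 0.000170007 ≈ 104.523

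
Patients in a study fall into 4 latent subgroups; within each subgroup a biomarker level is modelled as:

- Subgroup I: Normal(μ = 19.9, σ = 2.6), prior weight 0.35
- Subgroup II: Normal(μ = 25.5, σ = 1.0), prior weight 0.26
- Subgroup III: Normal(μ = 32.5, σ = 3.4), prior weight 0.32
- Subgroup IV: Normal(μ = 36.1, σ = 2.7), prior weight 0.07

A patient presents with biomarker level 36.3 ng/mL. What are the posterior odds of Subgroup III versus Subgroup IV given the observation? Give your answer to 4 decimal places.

1.9493

The posterior odds equal the prior odds times the likelihood ratio: (w_i/w_j)·(f_i(x)/f_j(x)).
Normal densities:
  f_I = (1/(2.6·√(2π)))·exp(−(36.3−19.9)²/(2·2.6²)) = 0.153439·exp(-19.89349) = 3.51806e-10
  f_II = (1/(1.0·√(2π)))·exp(−(36.3−25.5)²/(2·1.0²)) = 0.398942·exp(-58.32000) = 1.87437e-26
  f_III = (1/(3.4·√(2π)))·exp(−(36.3−32.5)²/(2·3.4²)) = 0.117336·exp(-0.62457) = 0.0628326
  f_IV = (1/(2.7·√(2π)))·exp(−(36.3−36.1)²/(2·2.7²)) = 0.147756·exp(-0.00274) = 0.147352
0.0201064 / 0.0103146 ≈ 1.9493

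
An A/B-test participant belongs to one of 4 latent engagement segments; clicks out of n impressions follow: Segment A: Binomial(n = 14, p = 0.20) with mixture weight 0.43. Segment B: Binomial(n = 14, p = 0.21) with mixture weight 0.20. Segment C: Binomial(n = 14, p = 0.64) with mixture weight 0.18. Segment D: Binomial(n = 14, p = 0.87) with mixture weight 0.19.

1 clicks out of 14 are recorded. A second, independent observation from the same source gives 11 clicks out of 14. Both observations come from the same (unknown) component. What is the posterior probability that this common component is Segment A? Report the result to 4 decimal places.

0.3281

The responsibility of component k is P(Z=k) f_k(x) divided by Σ_j P(Z=j) f_j(x).
Since both observations come from the same component, the likelihood for component k is f_k(x₁)·f_k(x₂).
  f_A = [C(14,1)·0.20^1·0.80^13 = 14·0.2·0.0549756 = 0.153932] × [3.81682e-06] = 5.87529e-07
  f_B = [C(14,1)·0.21^1·0.79^13 = 14·0.21·0.0466823 = 0.137246] × [6.2863e-06] = 8.62769e-07
  f_C = [C(14,1)·0.64^1·0.36^13 = 14·0.64·1.70582e-06 = 1.52841e-05] × [0.125311] = 1.91527e-06
  f_D = [C(14,1)·0.87^1·0.13^13 = 14·0.87·3.02875e-12 = 3.68902e-11] × [0.17284] = 6.37608e-12
Prior × likelihood for each component:
  P(Z=A)·f_A = 0.43 × 5.87529e-07 = 2.52637e-07
  P(Z=B)·f_B = 0.20 × 8.62769e-07 = 1.72554e-07
  P(Z=C)·f_C = 0.18 × 1.91527e-06 = 3.44748e-07
  P(Z=D)·f_D = 0.19 × 6.37608e-12 = 1.21146e-12
Marginal: 2.52637e-07 + 1.72554e-07 + 3.44748e-07 + 1.21146e-12 = 7.6994e-07
Responsibility of Segment A: 2.52637e-07 / 7.6994e-07 ≈ 0.3281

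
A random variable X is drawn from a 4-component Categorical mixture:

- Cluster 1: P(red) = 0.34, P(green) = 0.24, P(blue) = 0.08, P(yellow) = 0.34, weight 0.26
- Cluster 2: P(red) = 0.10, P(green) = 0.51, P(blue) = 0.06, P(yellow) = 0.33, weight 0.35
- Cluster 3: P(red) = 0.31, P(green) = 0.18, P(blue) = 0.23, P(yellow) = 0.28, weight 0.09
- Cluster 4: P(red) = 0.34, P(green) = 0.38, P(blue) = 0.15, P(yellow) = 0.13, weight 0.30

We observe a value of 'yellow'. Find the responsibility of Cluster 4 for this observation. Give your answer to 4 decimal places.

0.1455

P(component k | x) = π_k·f_k(x) / marginal(x), where marginal(x) = Σ_j π_j·f_j(x).
Categorical probabilities:
  L_1 = 0.34
  L_2 = 0.33
  L_3 = 0.28
  L_4 = 0.13
Unnormalised posteriors:
  π_1·L_1 = 0.26 × 0.34 = 0.0884
  π_2·L_2 = 0.35 × 0.33 = 0.1155
  π_3·L_3 = 0.09 × 0.28 = 0.0252
  π_4·L_4 = 0.30 × 0.13 = 0.039
Evidence: 0.0884 + 0.1155 + 0.0252 + 0.039 = 0.2681
P(Cluster 4 | x) = 0.039 / 0.2681 ≈ 0.1455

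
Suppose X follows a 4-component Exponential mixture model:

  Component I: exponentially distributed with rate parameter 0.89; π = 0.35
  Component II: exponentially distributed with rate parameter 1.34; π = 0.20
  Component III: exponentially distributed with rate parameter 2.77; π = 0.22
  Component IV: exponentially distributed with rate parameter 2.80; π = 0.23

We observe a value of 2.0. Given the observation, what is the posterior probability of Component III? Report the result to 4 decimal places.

Apply Bayes' rule: the posterior for each component is proportional to its prior times its likelihood at x.
Component likelihoods at x = 2.0:
  f_I = 0.150088
  f_II = 0.0918746
  f_III = 0.0108765
  f_IV = 0.010354
Weight by the priors:
  P(Z=I)·f_I = 0.35 × 0.150088 = 0.0525308
  P(Z=II)·f_II = 0.20 × 0.0918746 = 0.0183749
  P(Z=III)·f_III = 0.22 × 0.0108765 = 0.00239283
  P(Z=IV)·f_IV = 0.23 × 0.010354 = 0.00238142
Denominator: 0.0525308 + 0.0183749 + 0.00239283 + 0.00238142 = 0.07568
P(Component III | the observation) = 0.00239283 / 0.07568 ≈ 0.0316

0.0316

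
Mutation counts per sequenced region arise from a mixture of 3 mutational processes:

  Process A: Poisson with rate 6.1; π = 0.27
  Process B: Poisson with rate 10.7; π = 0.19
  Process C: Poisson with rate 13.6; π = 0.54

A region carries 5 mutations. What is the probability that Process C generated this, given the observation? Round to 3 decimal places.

0.052

Posterior ∝ prior × likelihood, so P(k | x) ∝ P(Z=k) f_k(x); normalise over all components.
Evaluate each component's likelihood at the observed value:
  p_A = e^(−6.1)·6.1^5/5! = 0.15786
  p_B = e^(−10.7)·10.7^5/5! = 0.0263504
  p_C = e^(−13.6)·13.6^5/5! = 0.00480959
Multiply by the mixture weights:
  P(Z=A)·p_A = 0.27 × 0.15786 = 0.0426222
  P(Z=B)·p_B = 0.19 × 0.0263504 = 0.00500657
  P(Z=C)·p_C = 0.54 × 0.00480959 = 0.00259718
Marginal: 0.0426222 + 0.00500657 + 0.00259718 = 0.0502259
P(Process C | data) = 0.00259718 / 0.0502259 ≈ 0.052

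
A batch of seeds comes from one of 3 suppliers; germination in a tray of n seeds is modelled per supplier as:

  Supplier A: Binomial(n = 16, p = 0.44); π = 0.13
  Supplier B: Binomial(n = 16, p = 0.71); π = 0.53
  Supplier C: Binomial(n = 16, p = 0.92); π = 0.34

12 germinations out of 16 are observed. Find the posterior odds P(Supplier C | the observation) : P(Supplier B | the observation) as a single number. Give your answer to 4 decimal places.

0.0832

Posterior odds = (π_i f_i(x)) / (π_j f_j(x)); the normalising sum cancels.
Binomial probabilities:
  f_A = C(16,12)·0.44^12·0.56^4 = 1820·5.26541e-05·0.098345 = 0.00942444
  f_B = C(16,12)·0.71^12·0.29^4 = 1820·0.0164097·0.00707281 = 0.211234
  f_C = C(16,12)·0.92^12·0.08^4 = 1820·0.367666·4.096e-05 = 0.0274085
0.00931889 / 0.111954 ≈ 0.0832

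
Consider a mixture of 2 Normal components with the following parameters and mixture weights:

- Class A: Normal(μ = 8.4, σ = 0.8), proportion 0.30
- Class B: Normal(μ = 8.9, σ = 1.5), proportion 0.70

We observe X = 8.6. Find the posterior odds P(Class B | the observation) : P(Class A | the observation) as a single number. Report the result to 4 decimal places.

The posterior odds equal the prior odds times the likelihood ratio: (π_i/π_j)·(f_i(x)/f_j(x)).
Normal densities:
  f_A = 0.483335
  f_B = 0.260695
Odds = (0.70/0.30) × (0.260695/0.483335) = 2.33333 × 0.539367 ≈ 1.2585

1.2585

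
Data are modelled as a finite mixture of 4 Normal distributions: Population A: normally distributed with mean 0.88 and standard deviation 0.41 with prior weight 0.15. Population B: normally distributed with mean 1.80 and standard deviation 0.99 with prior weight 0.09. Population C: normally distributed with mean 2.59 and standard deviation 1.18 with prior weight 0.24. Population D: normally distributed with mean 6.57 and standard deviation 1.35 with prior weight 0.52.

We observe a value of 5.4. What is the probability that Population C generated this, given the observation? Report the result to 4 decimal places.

By Bayes' theorem, P(k | x) = π_k f_k(x) / Σ_j π_j f_j(x).
Evaluate each component's likelihood at the observed value:
  L_A = (1/(0.41·√(2π)))·exp(−(5.4−0.88)²/(2·0.41²)) = 0.973030·exp(-60.76859) = 3.9506e-27
  L_B = (1/(0.99·√(2π)))·exp(−(5.4−1.80)²/(2·0.99²)) = 0.402972·exp(-6.61157) = 0.000541884
  L_C = (1/(1.18·√(2π)))·exp(−(5.4−2.59)²/(2·1.18²)) = 0.338087·exp(-2.83543) = 0.0198435
  L_D = (1/(1.35·√(2π)))·exp(−(5.4−6.57)²/(2·1.35²)) = 0.295513·exp(-0.37556) = 0.20299
Multiply by the mixture weights:
  π_A·L_A = 0.15 × 3.9506e-27 = 5.9259e-28
  π_B·L_B = 0.09 × 0.000541884 = 4.87696e-05
  π_C·L_C = 0.24 × 0.0198435 = 0.00476243
  π_D·L_D = 0.52 × 0.20299 = 0.105555
Marginal: 5.9259e-28 + 4.87696e-05 + 0.00476243 + 0.105555 = 0.110366
P(Population C | 5.4) = 0.00476243 / 0.110366 ≈ 0.0432

0.0432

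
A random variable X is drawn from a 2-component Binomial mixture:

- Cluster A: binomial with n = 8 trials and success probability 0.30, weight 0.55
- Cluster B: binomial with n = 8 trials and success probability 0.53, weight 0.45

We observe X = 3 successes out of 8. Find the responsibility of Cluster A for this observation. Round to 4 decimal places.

P(component k | x) = w_k·f_k(x) / marginal(x), where marginal(x) = Σ_j w_j·f_j(x).
Binomial probabilities:
  L_A = C(8,3)·0.30^3·0.70^5 = 56·0.027·0.16807 = 0.254122
  L_B = C(8,3)·0.53^3·0.47^5 = 56·0.148877·0.0229345 = 0.191208
Unnormalised posteriors:
  w_A·L_A = 0.55 × 0.254122 = 0.139767
  w_B·L_B = 0.45 × 0.191208 = 0.0860434
Denominator: 0.139767 + 0.0860434 = 0.22581
P(Cluster A | data) ≈ 0.6190

0.6190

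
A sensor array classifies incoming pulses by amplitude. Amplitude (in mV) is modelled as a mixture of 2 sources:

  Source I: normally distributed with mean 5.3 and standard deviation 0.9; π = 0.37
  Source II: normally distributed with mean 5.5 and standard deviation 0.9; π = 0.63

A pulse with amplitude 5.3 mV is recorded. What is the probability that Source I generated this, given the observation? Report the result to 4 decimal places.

P(component k | x) = w_k·f_k(x) / marginal(x), where marginal(x) = Σ_j w_j·f_j(x).
Component likelihoods at x = 5.3 mV:
  f_I = 0.443269
  f_II = 0.432458
Multiply by the mixture weights:
  w_I·f_I = 0.37 × 0.443269 = 0.16401
  w_II·f_II = 0.63 × 0.432458 = 0.272449
Denominator: 0.16401 + 0.272449 = 0.436458
So the posterior for Source I is 0.16401 / 0.436458 ≈ 0.3758.

0.3758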